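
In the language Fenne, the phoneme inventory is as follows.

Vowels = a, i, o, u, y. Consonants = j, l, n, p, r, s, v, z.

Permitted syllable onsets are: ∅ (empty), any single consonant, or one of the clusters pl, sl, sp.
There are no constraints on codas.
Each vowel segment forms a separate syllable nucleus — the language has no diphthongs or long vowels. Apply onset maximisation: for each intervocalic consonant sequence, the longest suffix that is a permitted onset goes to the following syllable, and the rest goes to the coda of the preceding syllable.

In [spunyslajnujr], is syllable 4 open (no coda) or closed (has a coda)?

closed

Vowels present: u, y, a, u; each is a nucleus, giving 4 syllables.
V1 /u/ – V2 /y/: /n/ is a single consonant, so it becomes the next onset.
V2 /y/ – V3 /a/: /sl/ is a licit onset in full, so it all attaches to the next syllable.
V3 /a/ – V4 /u/: /jn/ — longest licit onset from the right is /n/, leaving /j/ as coda.
So the parse is spu.ny.slaj.nujr.
Syllable 4 is /nujr/ with coda /jr/, so it is closed.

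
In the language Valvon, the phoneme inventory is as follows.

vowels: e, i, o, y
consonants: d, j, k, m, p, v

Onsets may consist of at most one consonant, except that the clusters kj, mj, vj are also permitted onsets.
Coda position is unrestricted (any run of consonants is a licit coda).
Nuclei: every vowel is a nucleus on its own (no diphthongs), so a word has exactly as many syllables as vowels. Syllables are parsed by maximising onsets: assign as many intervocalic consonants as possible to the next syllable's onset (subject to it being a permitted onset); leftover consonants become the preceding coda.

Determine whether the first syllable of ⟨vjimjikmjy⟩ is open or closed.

Nuclei (vowels): i, i, y → 3 syllables.
V1 /i/ – V2 /i/: /mj/ is a licit onset in full, so it all attaches to the next syllable.
V2 /i/ – V3 /y/: /kmj/; trying suffixes from longest down, /mj/ is the first permitted one, so coda /k/ | onset /mj/.
Syllabification: vji.mjik.mjy.
Syllable 1 is /vji/; it ends in its nucleus with no coda, so it is open.

open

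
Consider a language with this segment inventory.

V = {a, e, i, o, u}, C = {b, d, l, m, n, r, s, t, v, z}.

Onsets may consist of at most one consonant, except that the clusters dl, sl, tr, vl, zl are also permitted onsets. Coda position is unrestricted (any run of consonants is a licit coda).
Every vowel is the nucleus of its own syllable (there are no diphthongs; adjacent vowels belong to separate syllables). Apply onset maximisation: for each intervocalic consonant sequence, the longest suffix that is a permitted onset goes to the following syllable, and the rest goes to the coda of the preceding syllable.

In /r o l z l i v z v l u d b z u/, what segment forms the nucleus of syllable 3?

u

Vowels present: o, i, u, u; each is a nucleus, giving 4 syllables.
The third nucleus (vowel 3 from the left) is /u/.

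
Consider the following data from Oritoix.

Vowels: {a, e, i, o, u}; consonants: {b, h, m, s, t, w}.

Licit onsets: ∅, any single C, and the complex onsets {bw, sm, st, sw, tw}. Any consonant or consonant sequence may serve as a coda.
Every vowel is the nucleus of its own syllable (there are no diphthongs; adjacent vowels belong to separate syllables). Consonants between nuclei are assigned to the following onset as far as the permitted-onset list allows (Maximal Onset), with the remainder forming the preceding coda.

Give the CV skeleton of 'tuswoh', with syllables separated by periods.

Vowels present: u, o; each is a nucleus, giving 2 syllables.
V1 /u/ – V2 /o/: cluster /sw/ — /sw/ is itself a permitted onset, so the whole cluster goes right; preceding coda = ∅.
Syllabification: tu.swoh.
Mapping each syllable to C/V: /tu/ → CV, /swoh/ → CCVC.

CV.CCVC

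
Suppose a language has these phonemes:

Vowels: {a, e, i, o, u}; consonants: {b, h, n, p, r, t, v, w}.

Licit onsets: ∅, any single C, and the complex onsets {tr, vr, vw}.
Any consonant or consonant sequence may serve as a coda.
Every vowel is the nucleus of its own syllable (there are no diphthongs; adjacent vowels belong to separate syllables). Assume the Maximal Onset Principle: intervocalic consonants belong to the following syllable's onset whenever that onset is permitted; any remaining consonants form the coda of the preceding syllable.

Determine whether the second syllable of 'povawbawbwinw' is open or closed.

Nuclei (vowels): o, a, a, i → 4 syllables.
Between /o/ (V1) and /a/ (V2): just /v/ — single C goes to the following onset.
Between /a/ (V2) and /a/ (V3): /wb/; trying suffixes from longest down, /b/ is the first permitted one, so coda /w/ | onset /b/.
Between /a/ (V3) and /i/ (V4): /wbw/ splits as /wb/ + /w/ (/w/ is the longest suffix that is a licit onset).
So the parse is po.vaw.bawb.winw.
Syllable 2 is /vaw/ with coda /w/, so it is closed.

closed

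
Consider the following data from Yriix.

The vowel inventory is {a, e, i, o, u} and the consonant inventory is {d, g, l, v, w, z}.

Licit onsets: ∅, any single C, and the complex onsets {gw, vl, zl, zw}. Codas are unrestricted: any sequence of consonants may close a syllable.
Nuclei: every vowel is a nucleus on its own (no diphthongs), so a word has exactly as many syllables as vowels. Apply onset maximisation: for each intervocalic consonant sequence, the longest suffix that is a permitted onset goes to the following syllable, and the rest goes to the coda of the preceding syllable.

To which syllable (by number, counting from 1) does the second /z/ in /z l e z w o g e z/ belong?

Vowels present: e, o, e; each is a nucleus, giving 3 syllables.
Between /e/ (V1) and /o/ (V2): cluster /zw/ — /zw/ is itself a permitted onset, so the whole cluster goes right; preceding coda = ∅.
Between /o/ (V2) and /e/ (V3): /g/ is a single consonant, so it becomes the next onset.
So the parse is zle.zwo.gez.
The second /z/ is in the onset of syllable 2 (/zwo/).

2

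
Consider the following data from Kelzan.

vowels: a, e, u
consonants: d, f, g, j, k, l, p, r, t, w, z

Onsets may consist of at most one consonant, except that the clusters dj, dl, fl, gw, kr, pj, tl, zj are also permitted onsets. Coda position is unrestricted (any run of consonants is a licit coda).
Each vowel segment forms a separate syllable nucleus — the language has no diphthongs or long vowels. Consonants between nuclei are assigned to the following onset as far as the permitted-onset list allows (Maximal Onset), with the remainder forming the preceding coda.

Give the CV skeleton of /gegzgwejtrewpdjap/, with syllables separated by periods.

The vowels are e, e, e, a — 4 nuclei, so 4 syllables.
V1 /e/ – V2 /e/: /gzgw/; trying suffixes from longest down, /gw/ is the first permitted one, so coda /gz/ | onset /gw/.
V2 /e/ – V3 /e/: /jtr/ — longest licit onset from the right is /r/, leaving /jt/ as coda.
V3 /e/ – V4 /a/: /wpdj/ — longest licit onset from the right is /dj/, leaving /wp/ as coda.
Syllabification: gegz.gwejt.rewp.djap.
Mapping each syllable to C/V: /gegz/ → CVCC, /gwejt/ → CCVCC, /rewp/ → CVCC, /djap/ → CCVC.

CVCC.CCVCC.CVCC.CCVC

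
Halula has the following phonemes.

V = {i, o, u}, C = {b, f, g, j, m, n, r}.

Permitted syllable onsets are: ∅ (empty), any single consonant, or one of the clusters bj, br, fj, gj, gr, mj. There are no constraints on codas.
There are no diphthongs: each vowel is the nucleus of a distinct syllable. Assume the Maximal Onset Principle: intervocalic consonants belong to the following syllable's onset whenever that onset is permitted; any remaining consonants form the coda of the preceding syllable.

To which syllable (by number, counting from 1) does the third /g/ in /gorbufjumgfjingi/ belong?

Nuclei (vowels): o, u, u, i, i → 5 syllables.
σ1/σ2 boundary: /rb/ — longest licit onset from the right is /b/, leaving /r/ as coda.
σ2/σ3 boundary: cluster /fj/ — /fj/ is itself a permitted onset, so the whole cluster goes right; preceding coda = ∅.
σ3/σ4 boundary: /mgfj/; trying suffixes from longest down, /fj/ is the first permitted one, so coda /mg/ | onset /fj/.
σ4/σ5 boundary: cluster /ng/ — the longest permitted-onset suffix is /g/; onset = /g/, preceding coda = /n/.
Result: gor.bu.fjumg.fjin.gi.
The third /g/ is in the onset of syllable 5 (/gi/).

5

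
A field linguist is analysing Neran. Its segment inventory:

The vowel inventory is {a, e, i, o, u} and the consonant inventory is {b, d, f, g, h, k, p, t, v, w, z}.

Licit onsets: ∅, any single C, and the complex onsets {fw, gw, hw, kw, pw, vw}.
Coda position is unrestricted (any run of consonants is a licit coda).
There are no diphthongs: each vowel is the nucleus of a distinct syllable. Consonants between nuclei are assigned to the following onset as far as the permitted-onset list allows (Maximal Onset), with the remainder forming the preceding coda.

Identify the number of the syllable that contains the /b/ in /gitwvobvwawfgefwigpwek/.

2

Nuclei (vowels): i, o, a, e, i, e → 6 syllables.
V1 /i/ – V2 /o/: /twv/; trying suffixes from longest down, /v/ is the first permitted one, so coda /tw/ | onset /v/.
V2 /o/ – V3 /a/: /bvw/ — longest licit onset from the right is /vw/, leaving /b/ as coda.
V3 /a/ – V4 /e/: /wfg/ splits as /wf/ + /g/ (/g/ is the longest suffix that is a licit onset).
V4 /e/ – V5 /i/: /fw/ is a licit onset in full, so it all attaches to the next syllable.
V5 /i/ – V6 /e/: /gpw/; trying suffixes from longest down, /pw/ is the first permitted one, so coda /g/ | onset /pw/.
Result: gitw.vob.vwawf.ge.fwig.pwek.
The /b/ is in the coda of syllable 2 (/vob/).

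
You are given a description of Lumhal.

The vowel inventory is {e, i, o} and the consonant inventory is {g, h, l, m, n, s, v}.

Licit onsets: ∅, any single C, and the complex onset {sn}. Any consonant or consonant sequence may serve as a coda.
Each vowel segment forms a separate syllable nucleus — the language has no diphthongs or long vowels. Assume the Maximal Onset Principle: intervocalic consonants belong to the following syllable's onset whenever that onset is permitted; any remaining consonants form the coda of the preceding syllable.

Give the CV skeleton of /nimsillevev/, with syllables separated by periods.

The vowels are i, i, e, e — 4 nuclei, so 4 syllables.
V1 /i/ – V2 /i/: /ms/ — longest licit onset from the right is /s/, leaving /m/ as coda.
V2 /i/ – V3 /e/: cluster /ll/ — the longest permitted-onset suffix is /l/; onset = /l/, preceding coda = /l/.
V3 /e/ – V4 /e/: /v/ → onset of the next syllable (single consonants are always licit onsets).
So the parse is nim.sil.le.vev.
Mapping each syllable to C/V: /nim/ → CVC, /sil/ → CVC, /le/ → CV, /vev/ → CVC.

CVC.CVC.CV.CVC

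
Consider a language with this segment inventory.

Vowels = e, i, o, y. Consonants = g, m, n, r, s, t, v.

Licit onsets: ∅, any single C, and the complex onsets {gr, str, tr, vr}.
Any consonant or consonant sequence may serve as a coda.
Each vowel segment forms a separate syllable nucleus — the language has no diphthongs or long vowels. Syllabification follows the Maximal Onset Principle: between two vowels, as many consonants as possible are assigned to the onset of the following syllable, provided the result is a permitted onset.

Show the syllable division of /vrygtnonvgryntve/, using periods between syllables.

The vowels are y, o, y, e — 4 nuclei, so 4 syllables.
Between /y/ (V1) and /o/ (V2): /gtn/ — longest licit onset from the right is /n/, leaving /gt/ as coda.
Between /o/ (V2) and /y/ (V3): /nvgr/ splits as /nv/ + /gr/ (/gr/ is the longest suffix that is a licit onset).
Between /y/ (V3) and /e/ (V4): cluster /ntv/ — the longest permitted-onset suffix is /v/; onset = /v/, preceding coda = /nt/.

vrygt.nonv.grynt.ve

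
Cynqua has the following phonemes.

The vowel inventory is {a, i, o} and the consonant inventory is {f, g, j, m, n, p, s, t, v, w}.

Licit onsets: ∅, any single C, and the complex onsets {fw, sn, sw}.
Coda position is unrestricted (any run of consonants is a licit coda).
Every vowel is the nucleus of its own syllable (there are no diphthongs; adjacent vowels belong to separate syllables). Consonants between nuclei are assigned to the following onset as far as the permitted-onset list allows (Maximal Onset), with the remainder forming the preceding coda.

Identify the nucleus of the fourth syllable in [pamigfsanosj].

Nuclei (vowels): a, i, a, o → 4 syllables.
The fourth nucleus (vowel 4 from the left) is /o/.

o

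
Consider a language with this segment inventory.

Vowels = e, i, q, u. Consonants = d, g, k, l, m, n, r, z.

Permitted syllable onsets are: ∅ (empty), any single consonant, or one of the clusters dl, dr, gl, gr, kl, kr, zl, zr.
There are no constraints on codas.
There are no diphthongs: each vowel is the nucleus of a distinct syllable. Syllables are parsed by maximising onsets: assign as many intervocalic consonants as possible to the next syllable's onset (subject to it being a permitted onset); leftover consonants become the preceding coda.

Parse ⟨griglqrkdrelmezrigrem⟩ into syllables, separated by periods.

Nuclei (vowels): i, q, e, e, i, e → 6 syllables.
Between /i/ (V1) and /q/ (V2): /gl/ — entire cluster is a permitted onset → onset /gl/, coda ∅.
Between /q/ (V2) and /e/ (V3): /rkdr/; trying suffixes from longest down, /dr/ is the first permitted one, so coda /rk/ | onset /dr/.
Between /e/ (V3) and /e/ (V4): cluster /lm/ — the longest permitted-onset suffix is /m/; onset = /m/, preceding coda = /l/.
Between /e/ (V4) and /i/ (V5): /zr/ is a licit onset in full, so it all attaches to the next syllable.
Between /i/ (V5) and /e/ (V6): /gr/ is a licit onset in full, so it all attaches to the next syllable.

gri.glqrk.drel.me.zri.grem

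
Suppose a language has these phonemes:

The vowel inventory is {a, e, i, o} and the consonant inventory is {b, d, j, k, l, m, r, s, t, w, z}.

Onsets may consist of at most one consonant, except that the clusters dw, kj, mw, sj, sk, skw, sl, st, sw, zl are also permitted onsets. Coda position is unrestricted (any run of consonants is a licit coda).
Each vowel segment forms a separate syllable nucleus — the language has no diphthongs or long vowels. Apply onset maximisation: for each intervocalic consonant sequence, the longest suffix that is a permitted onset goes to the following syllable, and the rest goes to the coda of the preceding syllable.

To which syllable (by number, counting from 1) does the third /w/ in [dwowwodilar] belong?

Vowels present: o, o, i, a; each is a nucleus, giving 4 syllables.
Between /o/ (V1) and /o/ (V2): /ww/; trying suffixes from longest down, /w/ is the first permitted one, so coda /w/ | onset /w/.
Between /o/ (V2) and /i/ (V3): /d/ → onset of the next syllable (single consonants are always licit onsets).
Between /i/ (V3) and /a/ (V4): /l/ is a single consonant, so it becomes the next onset.
Result: dwow.wo.di.lar.
The third /w/ is in the onset of syllable 2 (/wo/).

2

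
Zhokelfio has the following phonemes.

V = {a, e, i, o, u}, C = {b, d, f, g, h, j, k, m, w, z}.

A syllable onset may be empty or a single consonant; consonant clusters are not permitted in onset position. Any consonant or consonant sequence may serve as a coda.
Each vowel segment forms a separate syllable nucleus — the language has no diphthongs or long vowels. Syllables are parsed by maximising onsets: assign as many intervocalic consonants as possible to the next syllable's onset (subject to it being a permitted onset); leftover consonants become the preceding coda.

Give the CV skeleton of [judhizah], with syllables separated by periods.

CVC.CV.CVC

The vowels are u, i, a — 3 nuclei, so 3 syllables.
σ1/σ2 boundary: /dh/ — longest licit onset from the right is /h/, leaving /d/ as coda.
σ2/σ3 boundary: just /z/ — single C goes to the following onset.
Putting it together: jud.hi.zah.
Mapping each syllable to C/V: /jud/ → CVC, /hi/ → CV, /zah/ → CVC.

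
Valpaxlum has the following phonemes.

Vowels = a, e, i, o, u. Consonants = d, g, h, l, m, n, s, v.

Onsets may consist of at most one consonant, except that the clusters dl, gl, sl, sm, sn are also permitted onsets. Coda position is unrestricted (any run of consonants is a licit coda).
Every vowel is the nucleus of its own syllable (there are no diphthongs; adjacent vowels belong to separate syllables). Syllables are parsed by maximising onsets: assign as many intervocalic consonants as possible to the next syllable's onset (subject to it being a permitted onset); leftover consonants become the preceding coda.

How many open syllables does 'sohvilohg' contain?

The vowels are o, i, o — 3 nuclei, so 3 syllables.
V1 /o/ – V2 /i/: /hv/ — longest licit onset from the right is /v/, leaving /h/ as coda.
V2 /i/ – V3 /o/: /l/ → onset of the next syllable (single consonants are always licit onsets).
Result: soh.vi.lohg.
Classifying each syllable: /soh/ (closed), /vi/ (open), /lohg/ (closed).
Open syllables: 1.

1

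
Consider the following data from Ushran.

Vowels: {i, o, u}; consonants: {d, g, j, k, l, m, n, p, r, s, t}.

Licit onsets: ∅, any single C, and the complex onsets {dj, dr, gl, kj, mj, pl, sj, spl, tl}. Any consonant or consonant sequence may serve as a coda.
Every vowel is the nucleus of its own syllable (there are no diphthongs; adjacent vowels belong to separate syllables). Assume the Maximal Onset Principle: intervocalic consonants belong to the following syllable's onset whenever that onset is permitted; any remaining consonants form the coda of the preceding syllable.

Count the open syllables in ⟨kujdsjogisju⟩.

3

Vowels present: u, o, i, u; each is a nucleus, giving 4 syllables.
/u…o/ gap (V1→V2): /jdsj/ splits as /jd/ + /sj/ (/sj/ is the longest suffix that is a licit onset).
/o…i/ gap (V2→V3): just /g/ — single C goes to the following onset.
/i…u/ gap (V3→V4): /sj/ is a licit onset in full, so it all attaches to the next syllable.
So the parse is kujd.sjo.gi.sju.
Classifying each syllable: /kujd/ (closed), /sjo/ (open), /gi/ (open), /sju/ (open).
Open syllables: 3.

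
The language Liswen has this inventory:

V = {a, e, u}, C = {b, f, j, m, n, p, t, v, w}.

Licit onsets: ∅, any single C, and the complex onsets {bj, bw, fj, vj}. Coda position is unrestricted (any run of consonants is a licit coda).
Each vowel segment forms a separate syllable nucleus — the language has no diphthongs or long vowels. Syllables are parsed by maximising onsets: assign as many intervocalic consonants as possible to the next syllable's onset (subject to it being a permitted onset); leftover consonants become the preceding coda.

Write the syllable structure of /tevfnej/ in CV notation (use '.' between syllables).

Nuclei (vowels): e, e → 2 syllables.
V1 /e/ – V2 /e/: /vfn/; trying suffixes from longest down, /n/ is the first permitted one, so coda /vf/ | onset /n/.
So the parse is tevf.nej.
Mapping each syllable to C/V: /tevf/ → CVCC, /nej/ → CVC.

CVCC.CVC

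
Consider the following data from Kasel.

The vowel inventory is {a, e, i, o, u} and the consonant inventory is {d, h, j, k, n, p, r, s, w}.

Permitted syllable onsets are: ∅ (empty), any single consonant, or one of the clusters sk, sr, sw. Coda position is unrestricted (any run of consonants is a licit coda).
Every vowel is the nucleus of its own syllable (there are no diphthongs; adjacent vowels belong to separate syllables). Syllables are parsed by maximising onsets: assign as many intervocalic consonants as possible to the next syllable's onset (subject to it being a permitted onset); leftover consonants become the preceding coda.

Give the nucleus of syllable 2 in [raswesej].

e

Nuclei (vowels): a, e, e → 3 syllables.
The second nucleus (vowel 2 from the left) is /e/.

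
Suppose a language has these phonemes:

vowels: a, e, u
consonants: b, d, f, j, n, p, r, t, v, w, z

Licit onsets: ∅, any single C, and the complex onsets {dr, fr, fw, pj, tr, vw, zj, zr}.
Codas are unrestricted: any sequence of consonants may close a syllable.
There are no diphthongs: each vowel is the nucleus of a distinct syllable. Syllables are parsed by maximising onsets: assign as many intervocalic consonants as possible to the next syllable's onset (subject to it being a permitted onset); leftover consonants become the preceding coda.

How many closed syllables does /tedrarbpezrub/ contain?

2

Vowels present: e, a, e, u; each is a nucleus, giving 4 syllables.
/e…a/ gap (V1→V2): /dr/ is a licit onset in full, so it all attaches to the next syllable.
/a…e/ gap (V2→V3): /rbp/ — longest licit onset from the right is /p/, leaving /rb/ as coda.
/e…u/ gap (V3→V4): cluster /zr/ — /zr/ is itself a permitted onset, so the whole cluster goes right; preceding coda = ∅.
Syllabification: te.drarb.pe.zrub.
Classifying each syllable: /te/ (open), /drarb/ (closed), /pe/ (open), /zrub/ (closed).
Closed syllables: 2.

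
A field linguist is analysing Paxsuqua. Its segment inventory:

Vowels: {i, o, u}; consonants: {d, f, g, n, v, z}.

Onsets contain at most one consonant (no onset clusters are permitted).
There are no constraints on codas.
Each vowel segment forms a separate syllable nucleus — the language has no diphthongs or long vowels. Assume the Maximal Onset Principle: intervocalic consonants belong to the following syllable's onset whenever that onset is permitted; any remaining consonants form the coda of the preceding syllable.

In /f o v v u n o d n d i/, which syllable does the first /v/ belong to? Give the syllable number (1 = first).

1

Vowels present: o, u, o, i; each is a nucleus, giving 4 syllables.
σ1/σ2 boundary: /vv/; trying suffixes from longest down, /v/ is the first permitted one, so coda /v/ | onset /v/.
σ2/σ3 boundary: /n/ is a single consonant, so it becomes the next onset.
σ3/σ4 boundary: /dnd/ — longest licit onset from the right is /d/, leaving /dn/ as coda.
Syllabification: fov.vu.nodn.di.
The first /v/ is in the coda of syllable 1 (/fov/).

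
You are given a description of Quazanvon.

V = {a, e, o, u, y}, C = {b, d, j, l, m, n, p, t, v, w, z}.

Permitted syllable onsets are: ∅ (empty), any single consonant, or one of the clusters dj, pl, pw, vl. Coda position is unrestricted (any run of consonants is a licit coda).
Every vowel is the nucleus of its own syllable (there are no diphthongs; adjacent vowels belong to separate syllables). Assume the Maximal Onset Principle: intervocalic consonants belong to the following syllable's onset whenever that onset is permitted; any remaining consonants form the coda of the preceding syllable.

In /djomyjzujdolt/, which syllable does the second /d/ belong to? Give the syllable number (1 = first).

Vowels present: o, y, u, o; each is a nucleus, giving 4 syllables.
Between /o/ (V1) and /y/ (V2): /m/ → onset of the next syllable (single consonants are always licit onsets).
Between /y/ (V2) and /u/ (V3): cluster /jz/ — the longest permitted-onset suffix is /z/; onset = /z/, preceding coda = /j/.
Between /u/ (V3) and /o/ (V4): /jd/ — longest licit onset from the right is /d/, leaving /j/ as coda.
Putting it together: djo.myj.zuj.dolt.
The second /d/ is in the onset of syllable 4 (/dolt/).

4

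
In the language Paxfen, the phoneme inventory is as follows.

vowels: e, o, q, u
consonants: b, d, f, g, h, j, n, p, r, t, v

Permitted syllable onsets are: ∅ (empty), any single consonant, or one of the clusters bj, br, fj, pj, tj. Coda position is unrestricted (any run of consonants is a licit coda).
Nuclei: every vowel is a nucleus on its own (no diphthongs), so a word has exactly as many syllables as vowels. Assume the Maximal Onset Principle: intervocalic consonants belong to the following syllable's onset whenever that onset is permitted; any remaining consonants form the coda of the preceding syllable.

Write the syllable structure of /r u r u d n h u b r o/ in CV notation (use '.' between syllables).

Nuclei (vowels): u, u, u, o → 4 syllables.
σ1/σ2 boundary: /r/ is a single consonant, so it becomes the next onset.
σ2/σ3 boundary: /dnh/ — longest licit onset from the right is /h/, leaving /dn/ as coda.
σ3/σ4 boundary: cluster /br/ — /br/ is itself a permitted onset, so the whole cluster goes right; preceding coda = ∅.
Result: ru.rudn.hu.bro.
Mapping each syllable to C/V: /ru/ → CV, /rudn/ → CVCC, /hu/ → CV, /bro/ → CCV.

CV.CVCC.CV.CCV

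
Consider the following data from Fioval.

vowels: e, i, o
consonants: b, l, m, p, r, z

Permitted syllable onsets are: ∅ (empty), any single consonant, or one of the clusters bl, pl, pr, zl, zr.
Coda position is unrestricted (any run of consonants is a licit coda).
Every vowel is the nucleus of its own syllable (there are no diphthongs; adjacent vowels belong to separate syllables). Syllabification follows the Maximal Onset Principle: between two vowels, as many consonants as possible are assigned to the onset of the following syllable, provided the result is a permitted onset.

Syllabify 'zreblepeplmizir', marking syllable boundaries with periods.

Vowels present: e, e, e, i, i; each is a nucleus, giving 5 syllables.
/e…e/ gap (V1→V2): cluster /bl/ — /bl/ is itself a permitted onset, so the whole cluster goes right; preceding coda = ∅.
/e…e/ gap (V2→V3): /p/ is a single consonant, so it becomes the next onset.
/e…i/ gap (V3→V4): /plm/ — longest licit onset from the right is /m/, leaving /pl/ as coda.
/i…i/ gap (V4→V5): just /z/ — single C goes to the following onset.

zre.ble.pepl.mi.zir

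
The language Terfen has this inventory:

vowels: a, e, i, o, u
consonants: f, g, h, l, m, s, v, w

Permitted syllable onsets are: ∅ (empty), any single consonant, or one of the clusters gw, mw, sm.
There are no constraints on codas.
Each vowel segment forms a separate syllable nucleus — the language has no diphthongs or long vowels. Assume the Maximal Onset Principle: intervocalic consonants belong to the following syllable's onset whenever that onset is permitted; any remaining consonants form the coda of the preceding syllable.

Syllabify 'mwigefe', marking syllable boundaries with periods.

mwi.ge.fe

The vowels are i, e, e — 3 nuclei, so 3 syllables.
Between /i/ (V1) and /e/ (V2): /g/ → onset of the next syllable (single consonants are always licit onsets).
Between /e/ (V2) and /e/ (V3): /f/ is a single consonant, so it becomes the next onset.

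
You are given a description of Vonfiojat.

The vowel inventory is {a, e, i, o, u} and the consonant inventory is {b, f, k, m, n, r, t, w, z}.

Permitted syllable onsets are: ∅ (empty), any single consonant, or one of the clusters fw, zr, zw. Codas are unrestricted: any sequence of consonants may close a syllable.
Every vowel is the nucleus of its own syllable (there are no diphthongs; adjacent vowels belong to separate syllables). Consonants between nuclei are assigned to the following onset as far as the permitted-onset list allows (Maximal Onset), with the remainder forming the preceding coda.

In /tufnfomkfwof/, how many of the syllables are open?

0

Nuclei (vowels): u, o, o → 3 syllables.
σ1/σ2 boundary: /fnf/ — longest licit onset from the right is /f/, leaving /fn/ as coda.
σ2/σ3 boundary: /mkfw/ — longest licit onset from the right is /fw/, leaving /mk/ as coda.
Syllabification: tufn.fomk.fwof.
Classifying each syllable: /tufn/ (closed), /fomk/ (closed), /fwof/ (closed).
Open syllables: 0.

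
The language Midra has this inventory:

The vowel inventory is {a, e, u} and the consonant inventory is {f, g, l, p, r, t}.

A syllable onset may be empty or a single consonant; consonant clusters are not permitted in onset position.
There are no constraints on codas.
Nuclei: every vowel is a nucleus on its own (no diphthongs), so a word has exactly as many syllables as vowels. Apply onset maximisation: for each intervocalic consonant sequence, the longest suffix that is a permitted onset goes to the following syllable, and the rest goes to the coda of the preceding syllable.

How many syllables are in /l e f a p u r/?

3

The vowels are e, a, u — 3 nuclei, so 3 syllables.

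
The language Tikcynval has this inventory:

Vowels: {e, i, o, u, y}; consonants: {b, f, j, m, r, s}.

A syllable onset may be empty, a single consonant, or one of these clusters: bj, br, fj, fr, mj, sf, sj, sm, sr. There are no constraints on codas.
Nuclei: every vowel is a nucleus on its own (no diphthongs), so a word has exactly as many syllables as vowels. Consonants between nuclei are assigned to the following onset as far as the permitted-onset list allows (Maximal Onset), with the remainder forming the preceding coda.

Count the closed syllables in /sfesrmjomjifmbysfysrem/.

Vowels present: e, o, i, y, y, e; each is a nucleus, giving 6 syllables.
/e…o/ gap (V1→V2): /srmj/; trying suffixes from longest down, /mj/ is the first permitted one, so coda /sr/ | onset /mj/.
/o…i/ gap (V2→V3): /mj/ — entire cluster is a permitted onset → onset /mj/, coda ∅.
/i…y/ gap (V3→V4): /fmb/; trying suffixes from longest down, /b/ is the first permitted one, so coda /fm/ | onset /b/.
/y…y/ gap (V4→V5): cluster /sf/ — /sf/ is itself a permitted onset, so the whole cluster goes right; preceding coda = ∅.
/y…e/ gap (V5→V6): /sr/ is a licit onset in full, so it all attaches to the next syllable.
So the parse is sfesr.mjo.mjifm.by.sfy.srem.
Classifying each syllable: /sfesr/ (closed), /mjo/ (open), /mjifm/ (closed), /by/ (open), /sfy/ (open), /srem/ (closed).
Closed syllables: 3.

3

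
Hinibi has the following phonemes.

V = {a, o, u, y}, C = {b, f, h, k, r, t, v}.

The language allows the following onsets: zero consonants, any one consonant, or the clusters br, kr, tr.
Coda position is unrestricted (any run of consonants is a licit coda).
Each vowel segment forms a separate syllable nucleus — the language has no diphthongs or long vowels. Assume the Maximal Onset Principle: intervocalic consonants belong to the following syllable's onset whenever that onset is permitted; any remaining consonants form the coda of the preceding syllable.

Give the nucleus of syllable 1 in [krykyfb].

Vowels present: y, y; each is a nucleus, giving 2 syllables.
The first nucleus (vowel 1 from the left) is /y/.

y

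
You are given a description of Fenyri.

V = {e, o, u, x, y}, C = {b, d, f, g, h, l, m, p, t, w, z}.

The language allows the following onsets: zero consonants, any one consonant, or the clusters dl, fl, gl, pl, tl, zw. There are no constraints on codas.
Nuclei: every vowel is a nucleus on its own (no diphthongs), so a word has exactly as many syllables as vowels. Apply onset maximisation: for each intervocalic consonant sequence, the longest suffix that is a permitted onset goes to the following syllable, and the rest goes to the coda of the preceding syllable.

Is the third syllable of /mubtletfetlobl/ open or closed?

open

Vowels present: u, e, e, o; each is a nucleus, giving 4 syllables.
Between /u/ (V1) and /e/ (V2): /btl/ — longest licit onset from the right is /tl/, leaving /b/ as coda.
Between /e/ (V2) and /e/ (V3): cluster /tf/ — the longest permitted-onset suffix is /f/; onset = /f/, preceding coda = /t/.
Between /e/ (V3) and /o/ (V4): /tl/ is a licit onset in full, so it all attaches to the next syllable.
Result: mub.tlet.fe.tlobl.
Syllable 3 is /fe/; it ends in its nucleus with no coda, so it is open.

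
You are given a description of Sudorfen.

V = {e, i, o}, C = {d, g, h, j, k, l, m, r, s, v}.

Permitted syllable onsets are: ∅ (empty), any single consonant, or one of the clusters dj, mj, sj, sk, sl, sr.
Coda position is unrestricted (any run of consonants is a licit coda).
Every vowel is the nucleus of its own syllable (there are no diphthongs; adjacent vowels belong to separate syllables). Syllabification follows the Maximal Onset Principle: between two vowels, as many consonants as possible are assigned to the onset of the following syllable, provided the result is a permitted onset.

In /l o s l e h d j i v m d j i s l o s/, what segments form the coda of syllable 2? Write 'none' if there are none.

The vowels are o, e, i, i, o — 5 nuclei, so 5 syllables.
σ1/σ2 boundary: /sl/ — entire cluster is a permitted onset → onset /sl/, coda ∅.
σ2/σ3 boundary: /hdj/ splits as /h/ + /dj/ (/dj/ is the longest suffix that is a licit onset).
σ3/σ4 boundary: /vmdj/ — longest licit onset from the right is /dj/, leaving /vm/ as coda.
σ4/σ5 boundary: /sl/ is a licit onset in full, so it all attaches to the next syllable.
Syllabification: lo.sleh.djivm.dji.slos.
Syllable 2 is /sleh/: onset /sl/, nucleus /e/, coda /h/.

h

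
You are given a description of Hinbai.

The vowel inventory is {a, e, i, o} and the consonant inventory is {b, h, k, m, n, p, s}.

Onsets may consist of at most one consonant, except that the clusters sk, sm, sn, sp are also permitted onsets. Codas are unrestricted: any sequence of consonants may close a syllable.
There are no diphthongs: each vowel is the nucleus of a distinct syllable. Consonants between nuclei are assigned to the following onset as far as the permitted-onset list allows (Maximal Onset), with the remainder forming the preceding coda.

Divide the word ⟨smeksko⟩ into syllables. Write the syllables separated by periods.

smek.sko

Nuclei (vowels): e, o → 2 syllables.
Between /e/ (V1) and /o/ (V2): /ksk/; trying suffixes from longest down, /sk/ is the first permitted one, so coda /k/ | onset /sk/.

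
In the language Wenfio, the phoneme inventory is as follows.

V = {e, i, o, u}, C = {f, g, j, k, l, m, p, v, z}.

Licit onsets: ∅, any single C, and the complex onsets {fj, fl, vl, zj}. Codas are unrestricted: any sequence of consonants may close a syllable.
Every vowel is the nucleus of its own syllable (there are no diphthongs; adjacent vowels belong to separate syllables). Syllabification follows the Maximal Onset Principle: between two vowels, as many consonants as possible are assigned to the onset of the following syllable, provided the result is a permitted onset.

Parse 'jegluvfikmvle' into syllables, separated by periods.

jeg.luv.fikm.vle

The vowels are e, u, i, e — 4 nuclei, so 4 syllables.
/e…u/ gap (V1→V2): /gl/; trying suffixes from longest down, /l/ is the first permitted one, so coda /g/ | onset /l/.
/u…i/ gap (V2→V3): cluster /vf/ — the longest permitted-onset suffix is /f/; onset = /f/, preceding coda = /v/.
/i…e/ gap (V3→V4): /kmvl/ splits as /km/ + /vl/ (/vl/ is the longest suffix that is a licit onset).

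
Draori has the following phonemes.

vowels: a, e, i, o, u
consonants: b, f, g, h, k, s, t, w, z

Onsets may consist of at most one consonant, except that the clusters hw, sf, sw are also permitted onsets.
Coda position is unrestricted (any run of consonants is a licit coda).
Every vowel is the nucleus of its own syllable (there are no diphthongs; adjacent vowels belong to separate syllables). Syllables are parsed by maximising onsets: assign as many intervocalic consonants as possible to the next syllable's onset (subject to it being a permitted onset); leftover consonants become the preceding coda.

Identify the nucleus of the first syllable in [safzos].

a

The vowels are a, o — 2 nuclei, so 2 syllables.
The first nucleus (vowel 1 from the left) is /a/.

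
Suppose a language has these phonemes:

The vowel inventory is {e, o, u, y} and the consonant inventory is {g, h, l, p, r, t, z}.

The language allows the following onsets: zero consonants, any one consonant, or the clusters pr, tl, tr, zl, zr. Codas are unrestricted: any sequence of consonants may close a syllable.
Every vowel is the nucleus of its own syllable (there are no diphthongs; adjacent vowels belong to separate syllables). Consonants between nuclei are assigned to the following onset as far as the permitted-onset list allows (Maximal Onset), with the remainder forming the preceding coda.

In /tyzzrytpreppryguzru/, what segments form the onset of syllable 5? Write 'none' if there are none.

Vowels present: y, y, e, y, u, u; each is a nucleus, giving 6 syllables.
/y…y/ gap (V1→V2): /zzr/ — longest licit onset from the right is /zr/, leaving /z/ as coda.
/y…e/ gap (V2→V3): /tpr/; trying suffixes from longest down, /pr/ is the first permitted one, so coda /t/ | onset /pr/.
/e…y/ gap (V3→V4): cluster /ppr/ — the longest permitted-onset suffix is /pr/; onset = /pr/, preceding coda = /p/.
/y…u/ gap (V4→V5): just /g/ — single C goes to the following onset.
/u…u/ gap (V5→V6): /zr/ — entire cluster is a permitted onset → onset /zr/, coda ∅.
Result: tyz.zryt.prep.pry.gu.zru.
Syllable 5 is /gu/: onset /g/, nucleus /u/, coda ∅.

g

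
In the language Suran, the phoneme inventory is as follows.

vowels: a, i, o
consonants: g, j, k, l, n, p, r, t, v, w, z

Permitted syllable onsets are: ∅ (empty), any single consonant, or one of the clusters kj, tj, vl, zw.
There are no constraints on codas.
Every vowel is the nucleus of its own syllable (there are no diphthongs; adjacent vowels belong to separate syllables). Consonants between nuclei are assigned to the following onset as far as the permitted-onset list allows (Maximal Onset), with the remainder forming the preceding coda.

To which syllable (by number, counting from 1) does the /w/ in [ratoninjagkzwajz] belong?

5

Vowels present: a, o, i, a, a; each is a nucleus, giving 5 syllables.
V1 /a/ – V2 /o/: /t/ → onset of the next syllable (single consonants are always licit onsets).
V2 /o/ – V3 /i/: just /n/ — single C goes to the following onset.
V3 /i/ – V4 /a/: /nj/ splits as /n/ + /j/ (/j/ is the longest suffix that is a licit onset).
V4 /a/ – V5 /a/: /gkzw/; trying suffixes from longest down, /zw/ is the first permitted one, so coda /gk/ | onset /zw/.
So the parse is ra.to.nin.jagk.zwajz.
The /w/ is in the onset of syllable 5 (/zwajz/).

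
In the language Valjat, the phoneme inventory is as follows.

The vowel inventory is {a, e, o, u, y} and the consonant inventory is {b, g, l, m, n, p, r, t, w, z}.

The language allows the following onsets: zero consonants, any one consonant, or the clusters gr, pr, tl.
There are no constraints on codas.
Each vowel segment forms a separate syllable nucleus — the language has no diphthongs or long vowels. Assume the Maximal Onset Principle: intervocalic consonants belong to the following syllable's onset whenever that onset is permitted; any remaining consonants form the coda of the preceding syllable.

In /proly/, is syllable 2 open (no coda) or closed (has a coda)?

open

Nuclei (vowels): o, y → 2 syllables.
V1 /o/ – V2 /y/: /l/ → onset of the next syllable (single consonants are always licit onsets).
So the parse is pro.ly.
Syllable 2 is /ly/; it ends in its nucleus with no coda, so it is open.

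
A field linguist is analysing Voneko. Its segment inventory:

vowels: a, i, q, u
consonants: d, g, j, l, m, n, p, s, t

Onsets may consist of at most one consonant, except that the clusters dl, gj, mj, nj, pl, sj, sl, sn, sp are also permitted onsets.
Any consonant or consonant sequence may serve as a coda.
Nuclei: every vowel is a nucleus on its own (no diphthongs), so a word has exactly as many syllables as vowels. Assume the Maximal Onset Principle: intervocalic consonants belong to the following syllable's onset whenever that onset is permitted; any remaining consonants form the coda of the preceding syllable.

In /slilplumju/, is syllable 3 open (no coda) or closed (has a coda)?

open

The vowels are i, u, u — 3 nuclei, so 3 syllables.
σ1/σ2 boundary: /lpl/ splits as /l/ + /pl/ (/pl/ is the longest suffix that is a licit onset).
σ2/σ3 boundary: cluster /mj/ — /mj/ is itself a permitted onset, so the whole cluster goes right; preceding coda = ∅.
So the parse is slil.plu.mju.
Syllable 3 is /mju/; it ends in its nucleus with no coda, so it is open.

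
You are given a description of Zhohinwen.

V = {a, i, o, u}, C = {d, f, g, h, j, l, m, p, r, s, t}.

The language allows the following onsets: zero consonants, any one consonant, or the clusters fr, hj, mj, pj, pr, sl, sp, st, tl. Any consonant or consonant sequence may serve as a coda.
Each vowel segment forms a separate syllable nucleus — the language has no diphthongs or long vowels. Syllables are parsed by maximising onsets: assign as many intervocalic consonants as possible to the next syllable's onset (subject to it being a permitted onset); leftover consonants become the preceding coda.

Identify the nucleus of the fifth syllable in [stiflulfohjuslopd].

o

Nuclei (vowels): i, u, o, u, o → 5 syllables.
The fifth nucleus (vowel 5 from the left) is /o/.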